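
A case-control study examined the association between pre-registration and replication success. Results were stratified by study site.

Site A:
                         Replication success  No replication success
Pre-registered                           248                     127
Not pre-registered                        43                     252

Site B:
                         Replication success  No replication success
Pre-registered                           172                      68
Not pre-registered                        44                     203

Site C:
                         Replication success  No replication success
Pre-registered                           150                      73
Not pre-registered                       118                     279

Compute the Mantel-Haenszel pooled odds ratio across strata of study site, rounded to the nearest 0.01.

OR_MH = Σ(aᵢdᵢ/nᵢ) / Σ(bᵢcᵢ/nᵢ), where nᵢ is the stratum total.
Stratum 1 (Site A): n = 670; a·d/n = 248·252/670 = 93.2776; b·c/n = 127·43/670 = 8.1507
Stratum 2 (Site B): n = 487; a·d/n = 172·203/487 = 71.6961; b·c/n = 68·44/487 = 6.1437
Stratum 3 (Site C): n = 620; a·d/n = 150·279/620 = 67.5000; b·c/n = 73·118/620 = 13.8935
OR_MH = (93.2776 + 71.6961 + 67.5000) / (8.1507 + 6.1437 + 13.8935) = 232.4737 / 28.1880 = 8.24725

8.25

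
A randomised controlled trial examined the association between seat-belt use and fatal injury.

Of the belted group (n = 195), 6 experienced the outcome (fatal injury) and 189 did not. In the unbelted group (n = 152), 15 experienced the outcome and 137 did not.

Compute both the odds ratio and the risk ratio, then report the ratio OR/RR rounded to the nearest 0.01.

0.93

From the description: a = 6, b = 189, c = 15, d = 137.
OR = (6·137)/(189·15) = 822/2835 = 0.28995
Risk in exposed = 6/195 = 0.03077; risk in unexposed = 15/152 = 0.09868; RR = 0.31179
OR/RR = 0.28995 / 0.31179 = 0.92993
The outcome is rare in both groups, so OR ≈ RR (ratio near 1).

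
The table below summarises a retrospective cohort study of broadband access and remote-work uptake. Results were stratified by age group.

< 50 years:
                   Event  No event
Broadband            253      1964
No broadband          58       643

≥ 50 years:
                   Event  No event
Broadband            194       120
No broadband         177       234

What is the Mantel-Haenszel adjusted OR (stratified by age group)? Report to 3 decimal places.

OR_MH = Σ(aᵢdᵢ/nᵢ) / Σ(bᵢcᵢ/nᵢ), where nᵢ is the stratum total.
Stratum 1 (< 50 years): n = 2918; a·d/n = 253·643/2918 = 55.7502; b·c/n = 1964·58/2918 = 39.0377
Stratum 2 (≥ 50 years): n = 725; a·d/n = 194·234/725 = 62.6152; b·c/n = 120·177/725 = 29.2966
OR_MH = (55.7502 + 62.6152) / (39.0377 + 29.2966) = 118.3653 / 68.3342 = 1.73215

1.732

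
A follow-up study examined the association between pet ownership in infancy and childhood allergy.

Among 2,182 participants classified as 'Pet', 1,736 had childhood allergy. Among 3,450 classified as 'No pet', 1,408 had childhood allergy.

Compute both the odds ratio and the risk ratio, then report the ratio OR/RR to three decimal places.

2.896

From the description: a = 1736, b = 446, c = 1408, d = 2042.
OR = (1736·2042)/(446·1408) = 3544912/627968 = 5.64505
Risk in exposed = 1736/2182 = 0.79560; risk in unexposed = 1408/3450 = 0.40812; RR = 1.94945
OR/RR = 5.64505 / 1.94945 = 2.89572
The outcome is not rare, so the OR lies further from 1 than the RR.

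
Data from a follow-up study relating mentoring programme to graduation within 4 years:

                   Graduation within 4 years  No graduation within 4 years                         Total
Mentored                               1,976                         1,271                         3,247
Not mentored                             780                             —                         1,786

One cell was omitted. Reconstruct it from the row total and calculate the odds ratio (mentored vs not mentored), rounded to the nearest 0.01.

The missing cell is in the unexposed row: 1786 − 780 = 1006.
So a = 1976, b = 1271, c = 780, d = 1006.
OR = (a·d)/(b·c) = (1976 × 1006) / (1271 × 780) = 1987856 / 991380 = 2.00514

2.01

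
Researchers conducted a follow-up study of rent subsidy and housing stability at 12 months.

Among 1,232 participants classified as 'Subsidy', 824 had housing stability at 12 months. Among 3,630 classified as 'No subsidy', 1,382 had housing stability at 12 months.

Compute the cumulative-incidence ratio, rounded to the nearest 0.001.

1.757

From the description: a = 824, b = 408, c = 1382, d = 2248.
Risk in exposed = 824/1232 = 0.66883; risk in unexposed = 1382/3630 = 0.38072.
RR = 0.66883 / 0.38072 = 1.75677
The risk among the exposed is 1.76 times that among the unexposed.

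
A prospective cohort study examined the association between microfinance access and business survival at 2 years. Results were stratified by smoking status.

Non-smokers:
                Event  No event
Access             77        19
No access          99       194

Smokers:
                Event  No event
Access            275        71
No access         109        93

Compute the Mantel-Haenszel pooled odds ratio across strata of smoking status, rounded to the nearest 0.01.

4.49

OR_MH = Σ(aᵢdᵢ/nᵢ) / Σ(bᵢcᵢ/nᵢ), where nᵢ is the stratum total.
Stratum 1 (Non-smokers): n = 389; a·d/n = 77·194/389 = 38.4010; b·c/n = 19·99/389 = 4.8355
Stratum 2 (Smokers): n = 548; a·d/n = 275·93/548 = 46.6697; b·c/n = 71·109/548 = 14.1223
OR_MH = (38.4010 + 46.6697) / (4.8355 + 14.1223) = 85.0707 / 18.9577 = 4.48739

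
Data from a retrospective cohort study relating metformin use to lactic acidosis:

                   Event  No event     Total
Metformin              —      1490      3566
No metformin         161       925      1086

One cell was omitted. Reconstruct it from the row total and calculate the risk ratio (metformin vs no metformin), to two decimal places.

3.93

The missing cell is in the exposed row: 3566 − 1490 = 2076.
So a = 2076, b = 1490, c = 161, d = 925.
RR = [a/(a+b)] / [c/(c+d)] = (2076/3566) / (161/1086) = 0.58216/0.14825 = 3.92690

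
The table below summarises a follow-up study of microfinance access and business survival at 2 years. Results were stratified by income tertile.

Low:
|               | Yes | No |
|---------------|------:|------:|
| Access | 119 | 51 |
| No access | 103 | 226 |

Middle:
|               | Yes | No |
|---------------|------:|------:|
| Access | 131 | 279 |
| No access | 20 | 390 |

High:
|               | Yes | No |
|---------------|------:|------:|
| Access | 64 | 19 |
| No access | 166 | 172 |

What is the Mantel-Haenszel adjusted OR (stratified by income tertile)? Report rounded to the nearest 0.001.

OR_MH = Σ(aᵢdᵢ/nᵢ) / Σ(bᵢcᵢ/nᵢ), where nᵢ is the stratum total.
Stratum 1 (Low): n = 499; a·d/n = 119·226/499 = 53.8958; b·c/n = 51·103/499 = 10.5271
Stratum 2 (Middle): n = 820; a·d/n = 131·390/820 = 62.3049; b·c/n = 279·20/820 = 6.8049
Stratum 3 (High): n = 421; a·d/n = 64·172/421 = 26.1473; b·c/n = 19·166/421 = 7.4917
OR_MH = (53.8958 + 62.3049 + 26.1473) / (10.5271 + 6.8049 + 7.4917) = 142.3479 / 24.8236 = 5.73438

5.734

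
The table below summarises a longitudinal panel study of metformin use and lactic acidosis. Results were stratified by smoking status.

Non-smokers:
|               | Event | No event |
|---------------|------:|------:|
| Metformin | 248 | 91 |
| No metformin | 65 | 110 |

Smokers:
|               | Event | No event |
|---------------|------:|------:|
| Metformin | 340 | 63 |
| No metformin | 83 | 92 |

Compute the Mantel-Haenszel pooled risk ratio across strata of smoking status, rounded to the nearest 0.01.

1.86

RR_MH = Σ(aᵢ·n₀ᵢ/nᵢ) / Σ(cᵢ·n₁ᵢ/nᵢ), with n₁ᵢ = aᵢ+bᵢ (exposed), n₀ᵢ = cᵢ+dᵢ (unexposed), nᵢ = n₁ᵢ+n₀ᵢ.
Stratum 1 (Non-smokers): n₁ = 339, n₀ = 175, n = 514; a·n₀/n = 248·175/514 = 84.4358; c·n₁/n = 65·339/514 = 42.8696
Stratum 2 (Smokers): n₁ = 403, n₀ = 175, n = 578; a·n₀/n = 340·175/578 = 102.9412; c·n₁/n = 83·403/578 = 57.8702
RR_MH = (84.4358 + 102.9412) / (42.8696 + 57.8702) = 187.3770 / 100.7399 = 1.86001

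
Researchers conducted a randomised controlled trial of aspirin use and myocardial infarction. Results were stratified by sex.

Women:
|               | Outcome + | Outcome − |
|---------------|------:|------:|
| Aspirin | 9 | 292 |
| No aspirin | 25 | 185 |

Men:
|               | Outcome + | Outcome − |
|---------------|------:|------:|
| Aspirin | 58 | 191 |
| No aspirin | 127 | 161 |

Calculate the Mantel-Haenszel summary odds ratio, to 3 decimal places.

OR_MH = Σ(aᵢdᵢ/nᵢ) / Σ(bᵢcᵢ/nᵢ), where nᵢ is the stratum total.
Stratum 1 (Women): n = 511; a·d/n = 9·185/511 = 3.2583; b·c/n = 292·25/511 = 14.2857
Stratum 2 (Men): n = 537; a·d/n = 58·161/537 = 17.3892; b·c/n = 191·127/537 = 45.1713
OR_MH = (3.2583 + 17.3892) / (14.2857 + 45.1713) = 20.6475 / 59.4570 = 0.34727

0.347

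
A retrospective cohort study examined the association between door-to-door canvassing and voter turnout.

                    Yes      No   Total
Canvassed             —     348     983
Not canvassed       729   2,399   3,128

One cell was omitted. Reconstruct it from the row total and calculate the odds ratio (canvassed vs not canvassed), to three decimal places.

The missing cell is in the exposed row: 983 − 348 = 635.
So a = 635, b = 348, c = 729, d = 2399.
OR = (a·d)/(b·c) = (635 × 2399) / (348 × 729) = 1523365 / 253692 = 6.00478

6.005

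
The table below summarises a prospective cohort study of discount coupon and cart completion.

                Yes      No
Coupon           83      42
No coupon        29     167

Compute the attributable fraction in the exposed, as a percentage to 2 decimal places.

77.72

Cells: a = 83, b = 42, c = 29, d = 167.
Risk in exposed = 83/125 = 0.66400; risk in unexposed = 29/196 = 0.14796.
RR = 0.66400/0.14796 = 4.48772
AR% = (RR − 1)/RR × 100 = (4.48772 − 1)/4.48772 × 100 = 77.7170%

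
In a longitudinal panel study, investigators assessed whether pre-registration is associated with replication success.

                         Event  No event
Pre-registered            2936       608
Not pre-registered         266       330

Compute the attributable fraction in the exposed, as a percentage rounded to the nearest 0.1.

46.1

Cells: a = 2936, b = 608, c = 266, d = 330.
Risk in exposed = 2936/3544 = 0.82844; risk in unexposed = 266/596 = 0.44631.
RR = 0.82844/0.44631 = 1.85621
AR% = (RR − 1)/RR × 100 = (1.85621 − 1)/1.85621 × 100 = 46.1268%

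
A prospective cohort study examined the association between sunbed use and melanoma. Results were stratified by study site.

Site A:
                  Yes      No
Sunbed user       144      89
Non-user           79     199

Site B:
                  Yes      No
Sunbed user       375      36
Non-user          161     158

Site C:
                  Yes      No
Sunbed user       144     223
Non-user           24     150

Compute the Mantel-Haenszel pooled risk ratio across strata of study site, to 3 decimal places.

2.018

RR_MH = Σ(aᵢ·n₀ᵢ/nᵢ) / Σ(cᵢ·n₁ᵢ/nᵢ), with n₁ᵢ = aᵢ+bᵢ (exposed), n₀ᵢ = cᵢ+dᵢ (unexposed), nᵢ = n₁ᵢ+n₀ᵢ.
Stratum 1 (Site A): n₁ = 233, n₀ = 278, n = 511; a·n₀/n = 144·278/511 = 78.3405; c·n₁/n = 79·233/511 = 36.0215
Stratum 2 (Site B): n₁ = 411, n₀ = 319, n = 730; a·n₀/n = 375·319/730 = 163.8699; c·n₁/n = 161·411/730 = 90.6452
Stratum 3 (Site C): n₁ = 367, n₀ = 174, n = 541; a·n₀/n = 144·174/541 = 46.3142; c·n₁/n = 24·367/541 = 16.2810
RR_MH = (78.3405 + 163.8699 + 46.3142) / (36.0215 + 90.6452 + 16.2810) = 288.5246 / 142.9477 = 2.01839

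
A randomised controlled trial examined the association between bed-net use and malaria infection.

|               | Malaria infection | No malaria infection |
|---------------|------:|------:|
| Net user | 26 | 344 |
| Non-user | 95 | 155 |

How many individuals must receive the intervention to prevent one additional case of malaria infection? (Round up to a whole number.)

4

Risk in treated group = 26/370 = 0.07027; risk in control = 95/250 = 0.38000.
Absolute risk reduction = 0.38000 − 0.07027 = 0.30973
NNT = 1 / ARR = 1 / 0.30973 = 3.229 → round up → 4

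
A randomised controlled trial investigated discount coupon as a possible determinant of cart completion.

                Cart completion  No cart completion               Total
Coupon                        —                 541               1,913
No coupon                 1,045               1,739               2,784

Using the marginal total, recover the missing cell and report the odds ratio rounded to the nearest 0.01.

The missing cell is in the exposed row: 1913 − 541 = 1372.
So a = 1372, b = 541, c = 1045, d = 1739.
OR = (a·d)/(b·c) = (1372 × 1739) / (541 × 1045) = 2385908 / 565345 = 4.22027

4.22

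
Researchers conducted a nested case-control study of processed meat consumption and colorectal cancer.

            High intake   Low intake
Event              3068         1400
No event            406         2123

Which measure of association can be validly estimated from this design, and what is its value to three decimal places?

Reading the table with exposure as columns: a = 3068 (High intake, case), b = 406 (High intake, non-case), c = 1400 (Low intake, case), d = 2123.
This is a nested case-control study: participants were sampled on outcome status, so risks in the source population cannot be estimated directly — relative risk is not valid here. The odds ratio is the appropriate measure.
OR = (a·d)/(b·c) = (3068 × 2123) / (406 × 1400) = 6513364 / 568400 = 11.45912

11.459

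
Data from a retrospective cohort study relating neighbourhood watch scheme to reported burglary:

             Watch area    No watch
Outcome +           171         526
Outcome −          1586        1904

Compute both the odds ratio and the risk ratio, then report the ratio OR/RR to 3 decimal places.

Reading the table with exposure as columns: a = 171 (Watch area, case), b = 1586 (Watch area, non-case), c = 526 (No watch, case), d = 1904.
OR = (171·1904)/(1586·526) = 325584/834236 = 0.39028
Risk in exposed = 171/1757 = 0.09732; risk in unexposed = 526/2430 = 0.21646; RR = 0.44962
OR/RR = 0.39028 / 0.44962 = 0.86802
The outcome is not rare, so the OR lies further from 1 than the RR.

0.868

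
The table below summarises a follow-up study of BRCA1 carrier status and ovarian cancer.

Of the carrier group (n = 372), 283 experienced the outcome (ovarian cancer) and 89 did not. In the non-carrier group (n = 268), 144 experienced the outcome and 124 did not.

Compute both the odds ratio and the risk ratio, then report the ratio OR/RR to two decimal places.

From the description: a = 283, b = 89, c = 144, d = 124.
OR = (283·124)/(89·144) = 35092/12816 = 2.73814
Risk in exposed = 283/372 = 0.76075; risk in unexposed = 144/268 = 0.53731; RR = 1.41585
OR/RR = 2.73814 / 1.41585 = 1.93393
The outcome is not rare, so the OR lies further from 1 than the RR.

1.93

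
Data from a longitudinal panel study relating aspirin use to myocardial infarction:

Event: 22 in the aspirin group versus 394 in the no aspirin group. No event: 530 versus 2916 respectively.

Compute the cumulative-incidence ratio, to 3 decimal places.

0.335

From the description: a = 22, b = 530, c = 394, d = 2916.
Risk in exposed = 22/552 = 0.03986; risk in unexposed = 394/3310 = 0.11903.
RR = 0.03986 / 0.11903 = 0.33482
The risk is 67% lower among the exposed than among the unexposed.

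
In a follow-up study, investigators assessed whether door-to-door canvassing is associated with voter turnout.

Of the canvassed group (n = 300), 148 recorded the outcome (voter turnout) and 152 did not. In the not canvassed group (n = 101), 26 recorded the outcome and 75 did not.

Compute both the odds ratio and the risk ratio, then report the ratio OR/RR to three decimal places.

From the description: a = 148, b = 152, c = 26, d = 75.
OR = (148·75)/(152·26) = 11100/3952 = 2.80870
Risk in exposed = 148/300 = 0.49333; risk in unexposed = 26/101 = 0.25743; RR = 1.91641
OR/RR = 2.80870 / 1.91641 = 1.46561
The outcome is not rare, so the OR lies further from 1 than the RR.

1.466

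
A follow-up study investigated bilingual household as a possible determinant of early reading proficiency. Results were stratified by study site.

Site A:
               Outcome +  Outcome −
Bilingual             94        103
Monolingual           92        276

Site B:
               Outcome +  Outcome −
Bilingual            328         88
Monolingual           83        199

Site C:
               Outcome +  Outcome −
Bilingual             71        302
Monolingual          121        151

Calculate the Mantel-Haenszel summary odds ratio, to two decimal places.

1.86

OR_MH = Σ(aᵢdᵢ/nᵢ) / Σ(bᵢcᵢ/nᵢ), where nᵢ is the stratum total.
Stratum 1 (Site A): n = 565; a·d/n = 94·276/565 = 45.9186; b·c/n = 103·92/565 = 16.7717
Stratum 2 (Site B): n = 698; a·d/n = 328·199/698 = 93.5129; b·c/n = 88·83/698 = 10.4642
Stratum 3 (Site C): n = 645; a·d/n = 71·151/645 = 16.6217; b·c/n = 302·121/645 = 56.6543
OR_MH = (45.9186 + 93.5129 + 16.6217) / (16.7717 + 10.4642 + 56.6543) = 156.0532 / 83.8901 = 1.86021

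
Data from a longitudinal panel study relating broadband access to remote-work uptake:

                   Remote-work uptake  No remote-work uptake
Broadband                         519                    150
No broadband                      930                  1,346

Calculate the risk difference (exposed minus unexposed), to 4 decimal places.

Cells: a = 519, b = 150, c = 930, d = 1346.
Risk in exposed = 519/669 = 0.775785; risk in unexposed = 930/2276 = 0.408612.
Risk difference = 0.775785 − 0.408612 = 0.367173

0.3672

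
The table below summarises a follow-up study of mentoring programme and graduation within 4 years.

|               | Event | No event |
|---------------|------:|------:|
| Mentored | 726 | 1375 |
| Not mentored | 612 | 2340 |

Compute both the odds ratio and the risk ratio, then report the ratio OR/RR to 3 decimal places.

1.211

Cells: a = 726, b = 1375, c = 612, d = 2340.
OR = (726·2340)/(1375·612) = 1698840/841500 = 2.01882
Risk in exposed = 726/2101 = 0.34555; risk in unexposed = 612/2952 = 0.20732; RR = 1.66677
OR/RR = 2.01882 / 1.66677 = 1.21122
The outcome is not rare, so the OR lies further from 1 than the RR.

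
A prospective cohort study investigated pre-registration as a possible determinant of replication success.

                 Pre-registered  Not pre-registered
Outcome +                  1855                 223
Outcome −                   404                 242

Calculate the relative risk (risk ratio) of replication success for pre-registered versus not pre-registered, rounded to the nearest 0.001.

1.712

Reading the table with exposure as columns: a = 1855 (Pre-registered, case), b = 404 (Pre-registered, non-case), c = 223 (Not pre-registered, case), d = 242.
Risk in exposed = 1855/2259 = 0.82116; risk in unexposed = 223/465 = 0.47957.
RR = 0.82116 / 0.47957 = 1.71228
The risk among the exposed is 1.71 times that among the unexposed.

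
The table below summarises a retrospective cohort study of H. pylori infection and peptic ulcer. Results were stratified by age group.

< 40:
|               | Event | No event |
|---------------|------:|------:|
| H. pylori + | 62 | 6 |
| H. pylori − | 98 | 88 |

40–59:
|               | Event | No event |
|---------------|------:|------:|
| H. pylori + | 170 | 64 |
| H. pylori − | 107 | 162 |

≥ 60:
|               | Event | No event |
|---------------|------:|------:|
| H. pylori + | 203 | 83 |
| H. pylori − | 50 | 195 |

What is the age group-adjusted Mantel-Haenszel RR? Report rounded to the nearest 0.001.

2.234

RR_MH = Σ(aᵢ·n₀ᵢ/nᵢ) / Σ(cᵢ·n₁ᵢ/nᵢ), with n₁ᵢ = aᵢ+bᵢ (exposed), n₀ᵢ = cᵢ+dᵢ (unexposed), nᵢ = n₁ᵢ+n₀ᵢ.
Stratum 1 (< 40): n₁ = 68, n₀ = 186, n = 254; a·n₀/n = 62·186/254 = 45.4016; c·n₁/n = 98·68/254 = 26.2362
Stratum 2 (40–59): n₁ = 234, n₀ = 269, n = 503; a·n₀/n = 170·269/503 = 90.9145; c·n₁/n = 107·234/503 = 49.7773
Stratum 3 (≥ 60): n₁ = 286, n₀ = 245, n = 531; a·n₀/n = 203·245/531 = 93.6629; c·n₁/n = 50·286/531 = 26.9303
RR_MH = (45.4016 + 90.9145 + 93.6629) / (26.2362 + 49.7773 + 26.9303) = 229.9790 / 102.9439 = 2.23402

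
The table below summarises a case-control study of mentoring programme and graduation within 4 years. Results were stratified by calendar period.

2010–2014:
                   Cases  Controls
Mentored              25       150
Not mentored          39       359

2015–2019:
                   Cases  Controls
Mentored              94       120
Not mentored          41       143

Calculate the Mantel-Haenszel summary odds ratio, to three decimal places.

OR_MH = Σ(aᵢdᵢ/nᵢ) / Σ(bᵢcᵢ/nᵢ), where nᵢ is the stratum total.
Stratum 1 (2010–2014): n = 573; a·d/n = 25·359/573 = 15.6632; b·c/n = 150·39/573 = 10.2094
Stratum 2 (2015–2019): n = 398; a·d/n = 94·143/398 = 33.7739; b·c/n = 120·41/398 = 12.3618
OR_MH = (15.6632 + 33.7739) / (10.2094 + 12.3618) = 49.4370 / 22.5712 = 2.19027

2.190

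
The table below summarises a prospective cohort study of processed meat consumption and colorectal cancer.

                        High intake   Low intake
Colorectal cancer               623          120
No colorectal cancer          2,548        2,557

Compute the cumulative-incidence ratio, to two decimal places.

Reading the table with exposure as columns: a = 623 (High intake, case), b = 2548 (High intake, non-case), c = 120 (Low intake, case), d = 2557.
Risk in exposed = 623/3171 = 0.19647; risk in unexposed = 120/2677 = 0.04483.
RR = 0.19647 / 0.04483 = 4.38287
The risk among the exposed is 4.38 times that among the unexposed.

4.38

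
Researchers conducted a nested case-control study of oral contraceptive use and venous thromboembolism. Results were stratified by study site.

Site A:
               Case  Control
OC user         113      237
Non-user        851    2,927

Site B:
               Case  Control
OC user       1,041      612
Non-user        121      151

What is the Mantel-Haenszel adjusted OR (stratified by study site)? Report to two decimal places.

OR_MH = Σ(aᵢdᵢ/nᵢ) / Σ(bᵢcᵢ/nᵢ), where nᵢ is the stratum total.
Stratum 1 (Site A): n = 4128; a·d/n = 113·2927/4128 = 80.1238; b·c/n = 237·851/4128 = 48.8583
Stratum 2 (Site B): n = 1925; a·d/n = 1041·151/1925 = 81.6577; b·c/n = 612·121/1925 = 38.4686
OR_MH = (80.1238 + 81.6577) / (48.8583 + 38.4686) = 161.7815 / 87.3269 = 1.85260

1.85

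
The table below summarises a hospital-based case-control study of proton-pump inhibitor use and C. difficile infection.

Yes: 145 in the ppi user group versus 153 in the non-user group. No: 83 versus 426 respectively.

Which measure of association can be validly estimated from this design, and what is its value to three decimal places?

From the description: a = 145, b = 83, c = 153, d = 426.
This is a hospital-based case-control study: participants were sampled on outcome status, so risks in the source population cannot be estimated directly — relative risk is not valid here. The odds ratio is the appropriate measure.
OR = (a·d)/(b·c) = (145 × 426) / (83 × 153) = 61770 / 12699 = 4.86416

4.864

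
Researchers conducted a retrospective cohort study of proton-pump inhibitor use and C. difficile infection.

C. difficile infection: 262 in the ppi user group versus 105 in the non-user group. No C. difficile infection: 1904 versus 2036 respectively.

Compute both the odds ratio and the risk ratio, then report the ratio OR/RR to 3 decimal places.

1.082

From the description: a = 262, b = 1904, c = 105, d = 2036.
OR = (262·2036)/(1904·105) = 533432/199920 = 2.66823
Risk in exposed = 262/2166 = 0.12096; risk in unexposed = 105/2141 = 0.04904; RR = 2.46644
OR/RR = 2.66823 / 2.46644 = 1.08181
The outcome is not rare, so the OR lies further from 1 than the RR.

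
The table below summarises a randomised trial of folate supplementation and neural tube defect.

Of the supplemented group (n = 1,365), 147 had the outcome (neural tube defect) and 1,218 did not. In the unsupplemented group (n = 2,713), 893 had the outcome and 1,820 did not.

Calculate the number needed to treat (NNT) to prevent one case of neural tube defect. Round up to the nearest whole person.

5

Risk in treated group = 147/1365 = 0.10769; risk in control = 893/2713 = 0.32916.
Absolute risk reduction = 0.32916 − 0.10769 = 0.22146
NNT = 1 / ARR = 1 / 0.22146 = 4.515 → round up → 5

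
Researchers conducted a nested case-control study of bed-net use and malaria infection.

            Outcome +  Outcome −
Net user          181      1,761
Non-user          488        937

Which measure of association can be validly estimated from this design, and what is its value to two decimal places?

0.20

Cells: a = 181, b = 1761, c = 488, d = 937.
This is a nested case-control study: participants were sampled on outcome status, so risks in the source population cannot be estimated directly — relative risk is not valid here. The odds ratio is the appropriate measure.
OR = (a·d)/(b·c) = (181 × 937) / (1761 × 488) = 169597 / 859368 = 0.19735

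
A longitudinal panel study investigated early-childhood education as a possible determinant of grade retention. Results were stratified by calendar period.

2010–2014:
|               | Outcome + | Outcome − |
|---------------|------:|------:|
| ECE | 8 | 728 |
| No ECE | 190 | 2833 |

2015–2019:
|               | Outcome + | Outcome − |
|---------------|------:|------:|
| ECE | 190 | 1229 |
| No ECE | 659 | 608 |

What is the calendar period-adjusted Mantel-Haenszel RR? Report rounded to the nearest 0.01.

0.25

RR_MH = Σ(aᵢ·n₀ᵢ/nᵢ) / Σ(cᵢ·n₁ᵢ/nᵢ), with n₁ᵢ = aᵢ+bᵢ (exposed), n₀ᵢ = cᵢ+dᵢ (unexposed), nᵢ = n₁ᵢ+n₀ᵢ.
Stratum 1 (2010–2014): n₁ = 736, n₀ = 3023, n = 3759; a·n₀/n = 8·3023/3759 = 6.4336; c·n₁/n = 190·736/3759 = 37.2014
Stratum 2 (2015–2019): n₁ = 1419, n₀ = 1267, n = 2686; a·n₀/n = 190·1267/2686 = 89.6240; c·n₁/n = 659·1419/2686 = 348.1463
RR_MH = (6.4336 + 89.6240) / (37.2014 + 348.1463) = 96.0576 / 385.3477 = 0.24928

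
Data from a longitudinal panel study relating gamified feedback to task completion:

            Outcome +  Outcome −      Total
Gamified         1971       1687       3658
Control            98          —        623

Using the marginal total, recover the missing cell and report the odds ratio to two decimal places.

6.26

The missing cell is in the unexposed row: 623 − 98 = 525.
So a = 1971, b = 1687, c = 98, d = 525.
OR = (a·d)/(b·c) = (1971 × 525) / (1687 × 98) = 1034775 / 165326 = 6.25900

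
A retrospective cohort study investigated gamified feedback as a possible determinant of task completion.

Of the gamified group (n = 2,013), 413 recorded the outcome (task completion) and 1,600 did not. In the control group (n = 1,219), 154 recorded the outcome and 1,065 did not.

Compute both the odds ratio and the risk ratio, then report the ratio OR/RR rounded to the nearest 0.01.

1.10

From the description: a = 413, b = 1600, c = 154, d = 1065.
OR = (413·1065)/(1600·154) = 439845/246400 = 1.78509
Risk in exposed = 413/2013 = 0.20517; risk in unexposed = 154/1219 = 0.12633; RR = 1.62401
OR/RR = 1.78509 / 1.62401 = 1.09918
The outcome is not rare, so the OR lies further from 1 than the RR.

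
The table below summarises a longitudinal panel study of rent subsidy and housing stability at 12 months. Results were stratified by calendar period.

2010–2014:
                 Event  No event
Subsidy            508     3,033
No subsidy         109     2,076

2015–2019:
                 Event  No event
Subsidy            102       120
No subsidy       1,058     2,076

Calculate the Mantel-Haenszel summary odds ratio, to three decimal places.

OR_MH = Σ(aᵢdᵢ/nᵢ) / Σ(bᵢcᵢ/nᵢ), where nᵢ is the stratum total.
Stratum 1 (2010–2014): n = 5726; a·d/n = 508·2076/5726 = 184.1788; b·c/n = 3033·109/5726 = 57.7361
Stratum 2 (2015–2019): n = 3356; a·d/n = 102·2076/3356 = 63.0965; b·c/n = 120·1058/3356 = 37.8308
OR_MH = (184.1788 + 63.0965) / (57.7361 + 37.8308) = 247.2754 / 95.5669 = 2.58746

2.587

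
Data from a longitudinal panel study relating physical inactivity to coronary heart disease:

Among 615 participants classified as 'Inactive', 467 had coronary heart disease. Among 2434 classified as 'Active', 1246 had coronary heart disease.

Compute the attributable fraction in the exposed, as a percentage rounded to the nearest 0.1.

From the description: a = 467, b = 148, c = 1246, d = 1188.
Risk in exposed = 467/615 = 0.75935; risk in unexposed = 1246/2434 = 0.51191.
RR = 0.75935/0.51191 = 1.48335
AR% = (RR − 1)/RR × 100 = (1.48335 − 1)/1.48335 × 100 = 32.5851%

32.6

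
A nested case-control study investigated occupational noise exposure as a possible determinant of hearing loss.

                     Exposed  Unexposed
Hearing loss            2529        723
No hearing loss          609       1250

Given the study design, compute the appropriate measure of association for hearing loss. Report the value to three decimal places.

Reading the table with exposure as columns: a = 2529 (Exposed, case), b = 609 (Exposed, non-case), c = 723 (Unexposed, case), d = 1250.
This is a nested case-control study: participants were sampled on outcome status, so risks in the source population cannot be estimated directly — relative risk is not valid here. The odds ratio is the appropriate measure.
OR = (a·d)/(b·c) = (2529 × 1250) / (609 × 723) = 3161250 / 440307 = 7.17965

7.180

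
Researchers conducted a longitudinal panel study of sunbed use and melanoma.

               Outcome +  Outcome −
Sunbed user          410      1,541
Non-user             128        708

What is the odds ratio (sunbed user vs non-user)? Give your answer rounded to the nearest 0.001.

1.472

Cells: a = 410, b = 1541, c = 128, d = 708.
OR = (a·d)/(b·c) = (410 × 708) / (1541 × 128) = 290280 / 197248 = 1.47165
The odds of melanoma are about 1.47 times as high in the sunbed user group.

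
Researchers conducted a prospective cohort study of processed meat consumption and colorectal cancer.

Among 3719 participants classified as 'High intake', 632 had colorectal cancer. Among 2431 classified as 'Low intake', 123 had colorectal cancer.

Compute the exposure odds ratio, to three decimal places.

From the description: a = 632, b = 3087, c = 123, d = 2308.
OR = (a·d)/(b·c) = (632 × 2308) / (3087 × 123) = 1458656 / 379701 = 3.84159
The odds of colorectal cancer are about 3.84 times as high in the high intake group.

3.842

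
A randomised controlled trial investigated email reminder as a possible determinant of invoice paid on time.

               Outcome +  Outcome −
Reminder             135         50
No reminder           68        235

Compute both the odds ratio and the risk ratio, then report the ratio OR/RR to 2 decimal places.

Cells: a = 135, b = 50, c = 68, d = 235.
OR = (135·235)/(50·68) = 31725/3400 = 9.33088
Risk in exposed = 135/185 = 0.72973; risk in unexposed = 68/303 = 0.22442; RR = 3.25159
OR/RR = 9.33088 / 3.25159 = 2.86964
The outcome is not rare, so the OR lies further from 1 than the RR.

2.87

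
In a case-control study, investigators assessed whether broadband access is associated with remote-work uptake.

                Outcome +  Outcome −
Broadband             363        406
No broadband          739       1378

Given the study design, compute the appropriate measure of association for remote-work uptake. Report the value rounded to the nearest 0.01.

1.67

Cells: a = 363, b = 406, c = 739, d = 1378.
This is a case-control study: participants were sampled on outcome status, so risks in the source population cannot be estimated directly — relative risk is not valid here. The odds ratio is the appropriate measure.
OR = (a·d)/(b·c) = (363 × 1378) / (406 × 739) = 500214 / 300034 = 1.66719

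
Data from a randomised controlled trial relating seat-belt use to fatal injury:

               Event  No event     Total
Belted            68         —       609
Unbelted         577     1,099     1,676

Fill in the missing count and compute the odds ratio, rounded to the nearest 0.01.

The missing cell is in the exposed row: 609 − 68 = 541.
So a = 68, b = 541, c = 577, d = 1099.
OR = (a·d)/(b·c) = (68 × 1099) / (541 × 577) = 74732 / 312157 = 0.23941

0.24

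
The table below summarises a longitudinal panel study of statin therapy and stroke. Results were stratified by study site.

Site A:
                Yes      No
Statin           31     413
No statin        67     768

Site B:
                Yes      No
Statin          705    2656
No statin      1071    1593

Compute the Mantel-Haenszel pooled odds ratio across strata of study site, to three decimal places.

0.415

OR_MH = Σ(aᵢdᵢ/nᵢ) / Σ(bᵢcᵢ/nᵢ), where nᵢ is the stratum total.
Stratum 1 (Site A): n = 1279; a·d/n = 31·768/1279 = 18.6145; b·c/n = 413·67/1279 = 21.6349
Stratum 2 (Site B): n = 6025; a·d/n = 705·1593/6025 = 186.4008; b·c/n = 2656·1071/6025 = 472.1288
OR_MH = (18.6145 + 186.4008) / (21.6349 + 472.1288) = 205.0154 / 493.7637 = 0.41521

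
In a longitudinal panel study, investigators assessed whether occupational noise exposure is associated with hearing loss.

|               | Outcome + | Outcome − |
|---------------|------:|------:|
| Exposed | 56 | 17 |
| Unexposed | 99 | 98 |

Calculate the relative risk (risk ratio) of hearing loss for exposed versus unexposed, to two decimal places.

1.53

Cells: a = 56, b = 17, c = 99, d = 98.
Risk in exposed = 56/73 = 0.76712; risk in unexposed = 99/197 = 0.50254.
RR = 0.76712 / 0.50254 = 1.52650
The risk among the exposed is 1.53 times that among the unexposed.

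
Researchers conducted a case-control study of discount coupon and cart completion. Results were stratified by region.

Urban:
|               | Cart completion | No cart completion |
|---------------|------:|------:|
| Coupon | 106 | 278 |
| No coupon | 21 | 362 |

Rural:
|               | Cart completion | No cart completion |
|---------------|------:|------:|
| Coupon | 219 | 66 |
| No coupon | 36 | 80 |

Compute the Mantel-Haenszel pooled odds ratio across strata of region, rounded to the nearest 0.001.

6.923

OR_MH = Σ(aᵢdᵢ/nᵢ) / Σ(bᵢcᵢ/nᵢ), where nᵢ is the stratum total.
Stratum 1 (Urban): n = 767; a·d/n = 106·362/767 = 50.0287; b·c/n = 278·21/767 = 7.6115
Stratum 2 (Rural): n = 401; a·d/n = 219·80/401 = 43.6908; b·c/n = 66·36/401 = 5.9252
OR_MH = (50.0287 + 43.6908) / (7.6115 + 5.9252) = 93.7195 / 13.5367 = 6.92338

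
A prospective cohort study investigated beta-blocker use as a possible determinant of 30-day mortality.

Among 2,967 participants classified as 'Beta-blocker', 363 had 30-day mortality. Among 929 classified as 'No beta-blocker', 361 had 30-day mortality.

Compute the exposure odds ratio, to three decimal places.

0.219

From the description: a = 363, b = 2604, c = 361, d = 568.
OR = (a·d)/(b·c) = (363 × 568) / (2604 × 361) = 206184 / 940044 = 0.21933
Exposure is associated with lower odds of 30-day mortality (OR = 0.22 < 1).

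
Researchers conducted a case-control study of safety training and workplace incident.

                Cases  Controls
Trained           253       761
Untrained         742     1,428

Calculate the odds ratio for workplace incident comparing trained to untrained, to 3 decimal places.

Cells: a = 253, b = 761, c = 742, d = 1428.
OR = (a·d)/(b·c) = (253 × 1428) / (761 × 742) = 361284 / 564662 = 0.63982
Exposure is associated with lower odds of workplace incident (OR = 0.64 < 1).

0.640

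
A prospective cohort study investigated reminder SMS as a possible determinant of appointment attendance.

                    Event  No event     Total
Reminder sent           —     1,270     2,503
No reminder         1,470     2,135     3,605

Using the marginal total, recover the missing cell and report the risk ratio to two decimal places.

1.21

The missing cell is in the exposed row: 2503 − 1270 = 1233.
So a = 1233, b = 1270, c = 1470, d = 2135.
RR = [a/(a+b)] / [c/(c+d)] = (1233/2503) / (1470/3605) = 0.49261/0.40777 = 1.20806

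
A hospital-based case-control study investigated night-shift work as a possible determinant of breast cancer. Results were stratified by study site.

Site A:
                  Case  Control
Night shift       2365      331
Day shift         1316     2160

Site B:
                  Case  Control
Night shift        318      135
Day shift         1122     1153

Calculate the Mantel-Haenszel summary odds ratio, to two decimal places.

OR_MH = Σ(aᵢdᵢ/nᵢ) / Σ(bᵢcᵢ/nᵢ), where nᵢ is the stratum total.
Stratum 1 (Site A): n = 6172; a·d/n = 2365·2160/6172 = 827.6734; b·c/n = 331·1316/6172 = 70.5762
Stratum 2 (Site B): n = 2728; a·d/n = 318·1153/2728 = 134.4040; b·c/n = 135·1122/2728 = 55.5242
OR_MH = (827.6734 + 134.4040) / (70.5762 + 55.5242) = 962.0773 / 126.1003 = 7.62946

7.63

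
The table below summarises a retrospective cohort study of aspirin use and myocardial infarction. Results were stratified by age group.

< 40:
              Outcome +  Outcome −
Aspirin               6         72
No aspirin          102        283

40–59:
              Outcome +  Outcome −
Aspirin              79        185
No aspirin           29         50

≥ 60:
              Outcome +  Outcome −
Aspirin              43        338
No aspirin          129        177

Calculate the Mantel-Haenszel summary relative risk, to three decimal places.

0.381

RR_MH = Σ(aᵢ·n₀ᵢ/nᵢ) / Σ(cᵢ·n₁ᵢ/nᵢ), with n₁ᵢ = aᵢ+bᵢ (exposed), n₀ᵢ = cᵢ+dᵢ (unexposed), nᵢ = n₁ᵢ+n₀ᵢ.
Stratum 1 (< 40): n₁ = 78, n₀ = 385, n = 463; a·n₀/n = 6·385/463 = 4.9892; c·n₁/n = 102·78/463 = 17.1836
Stratum 2 (40–59): n₁ = 264, n₀ = 79, n = 343; a·n₀/n = 79·79/343 = 18.1953; c·n₁/n = 29·264/343 = 22.3207
Stratum 3 (≥ 60): n₁ = 381, n₀ = 306, n = 687; a·n₀/n = 43·306/687 = 19.1528; c·n₁/n = 129·381/687 = 71.5415
RR_MH = (4.9892 + 18.1953 + 19.1528) / (17.1836 + 22.3207 + 71.5415) = 42.3374 / 111.0458 = 0.38126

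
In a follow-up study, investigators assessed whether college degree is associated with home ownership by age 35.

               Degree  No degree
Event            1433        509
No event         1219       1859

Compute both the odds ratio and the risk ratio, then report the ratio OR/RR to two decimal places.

1.71

Reading the table with exposure as columns: a = 1433 (Degree, case), b = 1219 (Degree, non-case), c = 509 (No degree, case), d = 1859.
OR = (1433·1859)/(1219·509) = 2663947/620471 = 4.29343
Risk in exposed = 1433/2652 = 0.54035; risk in unexposed = 509/2368 = 0.21495; RR = 2.51383
OR/RR = 4.29343 / 2.51383 = 1.70792
The outcome is not rare, so the OR lies further from 1 than the RR.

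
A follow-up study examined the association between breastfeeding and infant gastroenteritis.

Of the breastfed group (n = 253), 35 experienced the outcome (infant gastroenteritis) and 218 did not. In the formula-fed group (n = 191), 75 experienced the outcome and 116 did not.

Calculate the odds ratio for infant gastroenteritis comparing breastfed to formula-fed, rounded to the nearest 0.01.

From the description: a = 35, b = 218, c = 75, d = 116.
OR = (a·d)/(b·c) = (35 × 116) / (218 × 75) = 4060 / 16350 = 0.24832
Exposure is associated with lower odds of infant gastroenteritis (OR = 0.25 < 1).

0.25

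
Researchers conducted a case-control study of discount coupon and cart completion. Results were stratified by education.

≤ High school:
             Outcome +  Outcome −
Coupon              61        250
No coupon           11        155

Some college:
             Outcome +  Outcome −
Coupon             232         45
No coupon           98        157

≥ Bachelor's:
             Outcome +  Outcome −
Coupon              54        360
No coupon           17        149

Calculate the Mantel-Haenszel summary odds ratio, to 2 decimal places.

OR_MH = Σ(aᵢdᵢ/nᵢ) / Σ(bᵢcᵢ/nᵢ), where nᵢ is the stratum total.
Stratum 1 (≤ High school): n = 477; a·d/n = 61·155/477 = 19.8218; b·c/n = 250·11/477 = 5.7652
Stratum 2 (Some college): n = 532; a·d/n = 232·157/532 = 68.4662; b·c/n = 45·98/532 = 8.2895
Stratum 3 (≥ Bachelor's): n = 580; a·d/n = 54·149/580 = 13.8724; b·c/n = 360·17/580 = 10.5517
OR_MH = (19.8218 + 68.4662 + 13.8724) / (5.7652 + 8.2895 + 10.5517) = 102.1604 / 24.6064 = 4.15178

4.15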